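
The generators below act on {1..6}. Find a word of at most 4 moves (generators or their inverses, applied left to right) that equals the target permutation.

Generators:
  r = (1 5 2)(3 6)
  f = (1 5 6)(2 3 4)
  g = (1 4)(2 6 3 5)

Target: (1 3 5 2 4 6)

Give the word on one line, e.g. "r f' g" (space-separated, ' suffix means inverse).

  after f': (1 6 5)(2 4 3)
  after r': (1 3 5 2 4 6)

f' r'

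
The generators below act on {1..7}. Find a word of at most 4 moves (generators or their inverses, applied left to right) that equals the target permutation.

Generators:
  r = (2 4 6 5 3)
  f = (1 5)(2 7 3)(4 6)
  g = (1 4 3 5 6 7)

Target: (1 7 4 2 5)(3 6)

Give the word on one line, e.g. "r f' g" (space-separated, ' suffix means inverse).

  after r': (2 3 5 6 4)
  after r': (2 5 4 3 6)
  after g': (1 7 6 2 3 5)
  after r': (1 7 4 2 5)(3 6)

r' r' g' r'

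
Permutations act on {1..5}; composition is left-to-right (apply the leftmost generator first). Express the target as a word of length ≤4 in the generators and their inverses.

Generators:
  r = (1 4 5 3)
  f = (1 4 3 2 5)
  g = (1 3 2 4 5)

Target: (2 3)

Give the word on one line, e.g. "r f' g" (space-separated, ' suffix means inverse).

f' g' r'

  after f': (1 5 2 3 4)
  after g': (1 4 5 3 2)
  after r': (2 3)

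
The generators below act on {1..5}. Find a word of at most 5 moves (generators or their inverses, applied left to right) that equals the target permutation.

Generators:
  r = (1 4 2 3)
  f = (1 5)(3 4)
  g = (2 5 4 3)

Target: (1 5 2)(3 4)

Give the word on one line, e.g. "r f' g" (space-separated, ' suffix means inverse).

g r' f' g'

  after g: (2 5 4 3)
  after r': (1 3 4 2 5)
  after f': (1 4 2)
  after g': (1 5 2)(3 4)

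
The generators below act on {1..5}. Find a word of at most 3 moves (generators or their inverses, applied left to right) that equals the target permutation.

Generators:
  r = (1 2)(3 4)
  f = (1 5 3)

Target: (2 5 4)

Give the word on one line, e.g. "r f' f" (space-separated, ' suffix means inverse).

  after r': (1 2)(3 4)
  after f: (1 2 5 3 4)
  after r': (2 5 4)

r' f r'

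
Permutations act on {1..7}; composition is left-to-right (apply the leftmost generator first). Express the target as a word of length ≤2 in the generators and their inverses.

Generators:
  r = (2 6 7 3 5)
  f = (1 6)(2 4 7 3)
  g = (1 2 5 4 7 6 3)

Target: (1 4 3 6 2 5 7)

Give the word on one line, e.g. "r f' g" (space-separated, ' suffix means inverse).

g f

  after g: (1 2 5 4 7 6 3)
  after f: (1 4 3 6 2 5 7)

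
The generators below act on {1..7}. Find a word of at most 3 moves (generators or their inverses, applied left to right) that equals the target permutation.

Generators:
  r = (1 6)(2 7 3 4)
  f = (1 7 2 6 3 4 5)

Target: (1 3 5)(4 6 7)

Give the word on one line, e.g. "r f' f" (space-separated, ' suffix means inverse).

  after r: (1 6)(2 7 3 4)
  after f: (1 3 5)(4 6 7)

r f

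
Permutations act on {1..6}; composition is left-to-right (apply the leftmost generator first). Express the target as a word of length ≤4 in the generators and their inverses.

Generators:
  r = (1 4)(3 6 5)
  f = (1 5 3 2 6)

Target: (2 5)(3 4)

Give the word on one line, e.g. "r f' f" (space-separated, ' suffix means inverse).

  after r': (1 4)(3 5 6)
  after f': (1 4 6 5 2 3)
  after r': (2 5)(3 4)

r' f' r'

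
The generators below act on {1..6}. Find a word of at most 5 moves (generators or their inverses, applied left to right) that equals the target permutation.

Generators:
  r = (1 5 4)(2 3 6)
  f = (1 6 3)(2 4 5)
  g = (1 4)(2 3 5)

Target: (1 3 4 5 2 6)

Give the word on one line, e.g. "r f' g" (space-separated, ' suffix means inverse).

g f' g' g'

  after g: (1 4)(2 3 5)
  after f': (1 2 6)(3 4)
  after g': (1 5 3)(2 6 4)
  after g': (1 3 4 5 2 6)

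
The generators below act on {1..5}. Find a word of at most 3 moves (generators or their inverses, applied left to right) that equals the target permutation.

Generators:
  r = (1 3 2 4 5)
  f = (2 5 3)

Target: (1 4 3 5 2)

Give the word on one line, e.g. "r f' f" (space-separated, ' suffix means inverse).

r' r'

  after r': (1 5 4 2 3)
  after r': (1 4 3 5 2)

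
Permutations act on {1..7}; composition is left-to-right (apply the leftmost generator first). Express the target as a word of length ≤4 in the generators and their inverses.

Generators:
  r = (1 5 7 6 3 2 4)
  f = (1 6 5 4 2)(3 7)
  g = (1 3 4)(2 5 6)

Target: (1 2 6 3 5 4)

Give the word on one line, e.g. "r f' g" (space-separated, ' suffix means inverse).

  after r: (1 5 7 6 3 2 4)
  after f': (1 6 7)(2 5 3 4)
  after r: (1 3)(2 7 5)
  after r: (1 2 6 3 5 4)

r f' r r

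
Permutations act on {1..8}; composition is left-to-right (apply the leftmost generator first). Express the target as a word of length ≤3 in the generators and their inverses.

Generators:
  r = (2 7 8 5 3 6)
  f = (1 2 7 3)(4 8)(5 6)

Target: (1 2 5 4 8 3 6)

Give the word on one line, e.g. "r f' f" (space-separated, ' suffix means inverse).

r' f

  after r': (2 6 3 5 8 7)
  after f: (1 2 5 4 8 3 6)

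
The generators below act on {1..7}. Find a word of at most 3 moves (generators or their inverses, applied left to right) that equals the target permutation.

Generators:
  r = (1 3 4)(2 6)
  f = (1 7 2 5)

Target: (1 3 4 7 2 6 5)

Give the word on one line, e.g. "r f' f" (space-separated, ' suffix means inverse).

  after r: (1 3 4)(2 6)
  after f: (1 3 4 7 2 6 5)

r f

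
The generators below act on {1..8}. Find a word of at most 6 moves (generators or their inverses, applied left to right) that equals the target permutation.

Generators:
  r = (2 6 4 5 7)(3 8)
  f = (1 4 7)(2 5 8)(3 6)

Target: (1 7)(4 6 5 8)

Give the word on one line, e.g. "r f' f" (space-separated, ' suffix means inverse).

f' f' r r

  after f': (1 7 4)(2 8 5)(3 6)
  after f': (1 4 7)(2 5 8)
  after r: (1 5 3 8 6 4 2 7)
  after r: (1 7)(4 6 5 8)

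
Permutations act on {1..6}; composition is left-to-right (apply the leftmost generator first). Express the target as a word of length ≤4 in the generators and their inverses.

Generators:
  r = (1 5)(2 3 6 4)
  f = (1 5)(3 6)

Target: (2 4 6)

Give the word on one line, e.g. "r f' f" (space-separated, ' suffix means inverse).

r f' r f'

  after r: (1 5)(2 3 6 4)
  after f': (2 6 4)
  after r: (1 5)(2 4 3 6)
  after f': (2 4 6)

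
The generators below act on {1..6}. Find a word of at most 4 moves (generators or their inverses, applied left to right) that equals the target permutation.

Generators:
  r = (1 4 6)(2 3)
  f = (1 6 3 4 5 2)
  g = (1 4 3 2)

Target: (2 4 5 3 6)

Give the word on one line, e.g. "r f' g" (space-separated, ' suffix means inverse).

f r

  after f: (1 6 3 4 5 2)
  after r: (2 4 5 3 6)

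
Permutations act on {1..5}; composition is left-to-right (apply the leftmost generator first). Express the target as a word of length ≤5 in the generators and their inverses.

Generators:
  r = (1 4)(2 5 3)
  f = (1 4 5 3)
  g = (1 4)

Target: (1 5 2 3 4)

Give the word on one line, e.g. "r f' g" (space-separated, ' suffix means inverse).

  after f: (1 4 5 3)
  after g: (3 4 5)
  after f': (1 3)
  after r': (1 5 2 3 4)

f g f' r'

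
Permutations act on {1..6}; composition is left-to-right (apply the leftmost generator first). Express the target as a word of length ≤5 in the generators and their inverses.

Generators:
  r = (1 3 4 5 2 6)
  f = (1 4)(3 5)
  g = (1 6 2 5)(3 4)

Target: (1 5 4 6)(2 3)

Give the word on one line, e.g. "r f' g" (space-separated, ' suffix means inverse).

g f' g' g'

  after g: (1 6 2 5)(3 4)
  after f': (1 6 2 3)(4 5)
  after g': (2 4)(3 5)
  after g': (1 5 4 6)(2 3)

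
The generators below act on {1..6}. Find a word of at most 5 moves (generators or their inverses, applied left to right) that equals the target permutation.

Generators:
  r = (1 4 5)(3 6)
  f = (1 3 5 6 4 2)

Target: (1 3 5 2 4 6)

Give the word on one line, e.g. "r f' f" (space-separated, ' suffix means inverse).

  after r': (1 5 4)(3 6)
  after f': (1 3 5 6)(2 4)
  after r': (1 6 5 3 4 2)
  after f': (1 5)(3 6)
  after f': (1 3 5 2 4 6)

r' f' r' f' f'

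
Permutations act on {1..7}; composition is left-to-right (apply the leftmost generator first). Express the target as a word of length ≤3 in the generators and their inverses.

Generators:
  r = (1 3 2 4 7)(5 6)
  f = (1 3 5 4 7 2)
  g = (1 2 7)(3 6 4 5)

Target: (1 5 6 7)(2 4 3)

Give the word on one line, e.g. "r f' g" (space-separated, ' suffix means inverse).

f g r

  after f: (1 3 5 4 7 2)
  after g: (1 6 4)
  after r: (1 5 6 7)(2 4 3)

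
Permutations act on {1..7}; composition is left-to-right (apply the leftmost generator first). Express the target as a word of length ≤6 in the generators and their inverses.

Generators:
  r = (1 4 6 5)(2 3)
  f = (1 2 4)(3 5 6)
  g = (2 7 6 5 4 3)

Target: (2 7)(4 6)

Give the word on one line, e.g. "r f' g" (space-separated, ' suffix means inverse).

f' g r f' g

  after f': (1 4 2)(3 6 5)
  after g: (1 3 5 2)(4 7 6)
  after r: (1 2 4 7 5 3)
  after f': (3 4 7)(5 6)
  after g: (2 7)(4 6)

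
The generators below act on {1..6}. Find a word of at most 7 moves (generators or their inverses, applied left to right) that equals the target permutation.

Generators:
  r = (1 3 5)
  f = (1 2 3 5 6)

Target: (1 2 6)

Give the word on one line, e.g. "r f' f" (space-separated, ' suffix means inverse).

  after r: (1 3 5)
  after f: (1 5 2 3 6)
  after r': (1 3 6 5 2)
  after f': (1 2 6 3 5)
  after r': (1 2 6)

r f r' f' r'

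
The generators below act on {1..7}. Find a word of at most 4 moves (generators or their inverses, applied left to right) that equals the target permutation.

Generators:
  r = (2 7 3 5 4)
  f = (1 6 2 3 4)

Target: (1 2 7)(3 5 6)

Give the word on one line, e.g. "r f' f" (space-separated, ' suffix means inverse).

r f f

  after r: (2 7 3 5 4)
  after f: (1 6 2 7 4 3 5)
  after f: (1 2 7)(3 5 6)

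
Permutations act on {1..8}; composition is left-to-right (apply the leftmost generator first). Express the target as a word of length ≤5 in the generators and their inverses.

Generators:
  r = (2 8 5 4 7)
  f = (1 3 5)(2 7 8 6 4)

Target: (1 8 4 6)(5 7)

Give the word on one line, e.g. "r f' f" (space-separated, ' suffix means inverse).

r f' r f r

  after r: (2 8 5 4 7)
  after f': (1 5 6 8 3)(2 7 4)
  after r: (1 4 8 3)(5 6)
  after f: (1 2 7 8 5 4 6)
  after r: (1 8 4 6)(5 7)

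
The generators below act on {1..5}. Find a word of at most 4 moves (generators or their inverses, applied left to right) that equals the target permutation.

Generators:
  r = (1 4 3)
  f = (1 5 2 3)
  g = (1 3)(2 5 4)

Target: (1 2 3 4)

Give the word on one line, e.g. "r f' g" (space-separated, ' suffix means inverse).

  after g: (1 3)(2 5 4)
  after r: (2 5 3 4)
  after f': (1 3 4 5 2)
  after f': (1 2 3 4)

g r f' f'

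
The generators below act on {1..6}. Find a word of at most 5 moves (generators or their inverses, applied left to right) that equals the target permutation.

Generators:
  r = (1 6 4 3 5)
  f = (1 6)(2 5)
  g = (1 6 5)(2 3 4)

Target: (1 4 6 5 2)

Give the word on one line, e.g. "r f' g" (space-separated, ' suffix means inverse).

  after f': (1 6)(2 5)
  after g: (1 5 3 4 2)
  after f: (1 2 6)(3 4 5)
  after g: (1 3 2 5 4)
  after g: (1 4 6 5 2)

f' g f g g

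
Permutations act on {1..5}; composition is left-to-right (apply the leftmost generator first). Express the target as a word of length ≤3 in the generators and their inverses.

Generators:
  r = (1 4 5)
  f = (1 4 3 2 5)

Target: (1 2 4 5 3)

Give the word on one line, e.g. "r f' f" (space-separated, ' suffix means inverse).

f' f'

  after f': (1 5 2 3 4)
  after f': (1 2 4 5 3)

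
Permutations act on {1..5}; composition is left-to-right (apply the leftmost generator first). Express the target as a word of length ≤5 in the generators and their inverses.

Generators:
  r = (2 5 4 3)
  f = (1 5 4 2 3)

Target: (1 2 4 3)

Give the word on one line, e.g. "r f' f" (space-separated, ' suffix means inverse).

f' r f' r r

  after f': (1 3 2 4 5)
  after r: (1 2 3 5)
  after f': (1 4 5 3)
  after r: (1 3)(2 5)
  after r: (1 2 4 3)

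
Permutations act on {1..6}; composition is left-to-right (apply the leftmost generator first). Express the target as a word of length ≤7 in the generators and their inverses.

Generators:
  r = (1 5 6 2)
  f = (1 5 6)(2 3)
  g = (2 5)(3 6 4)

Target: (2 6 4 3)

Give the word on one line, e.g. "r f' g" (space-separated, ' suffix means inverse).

g r' f' f' r

  after g: (2 5)(3 6 4)
  after r': (1 2)(3 5 6 4)
  after f': (1 3)(2 6 4)
  after f': (1 2 5)(3 6 4)
  after r: (2 6 4 3)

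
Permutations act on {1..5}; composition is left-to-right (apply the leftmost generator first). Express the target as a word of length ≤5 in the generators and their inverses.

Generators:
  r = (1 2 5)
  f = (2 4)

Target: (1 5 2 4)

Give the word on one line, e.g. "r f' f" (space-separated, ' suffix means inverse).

  after f': (2 4)
  after r: (1 2 4 5)
  after r: (1 5 2 4)

f' r r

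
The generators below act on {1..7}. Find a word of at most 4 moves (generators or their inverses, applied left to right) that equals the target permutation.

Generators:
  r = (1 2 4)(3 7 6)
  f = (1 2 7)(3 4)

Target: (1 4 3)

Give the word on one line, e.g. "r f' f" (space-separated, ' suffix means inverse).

  after r: (1 2 4)(3 7 6)
  after f: (1 7 6 4 2 3)
  after f: (2 4 7 6 3)
  after r': (1 4 3)

r f f r'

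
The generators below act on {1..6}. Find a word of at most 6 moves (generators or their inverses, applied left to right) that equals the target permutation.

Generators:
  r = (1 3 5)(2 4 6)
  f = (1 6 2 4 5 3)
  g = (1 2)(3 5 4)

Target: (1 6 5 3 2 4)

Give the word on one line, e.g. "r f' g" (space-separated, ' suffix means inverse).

f' r' g' f'

  after f': (1 3 5 4 2 6)
  after r': (2 4 6 5)
  after g': (1 2 5)(3 4 6)
  after f': (1 6 5 3 2 4)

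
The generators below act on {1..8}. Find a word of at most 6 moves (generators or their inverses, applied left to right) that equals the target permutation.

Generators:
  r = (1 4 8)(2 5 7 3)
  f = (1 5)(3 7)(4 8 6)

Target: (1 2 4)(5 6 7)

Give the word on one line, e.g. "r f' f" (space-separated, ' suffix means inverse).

f' r f' r

  after f': (1 5)(3 7)(4 6 8)
  after r: (1 7 2 5 4 6)
  after f': (1 3 7 2)(4 8)(5 6)
  after r: (1 2 4)(5 6 7)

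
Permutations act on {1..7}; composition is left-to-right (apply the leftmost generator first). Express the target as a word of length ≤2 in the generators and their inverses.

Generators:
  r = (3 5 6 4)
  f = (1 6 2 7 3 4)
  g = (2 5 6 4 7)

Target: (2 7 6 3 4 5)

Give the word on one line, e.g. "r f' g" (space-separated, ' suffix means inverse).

  after g': (2 7 4 6 5)
  after r': (2 7 6 3 4 5)

g' r'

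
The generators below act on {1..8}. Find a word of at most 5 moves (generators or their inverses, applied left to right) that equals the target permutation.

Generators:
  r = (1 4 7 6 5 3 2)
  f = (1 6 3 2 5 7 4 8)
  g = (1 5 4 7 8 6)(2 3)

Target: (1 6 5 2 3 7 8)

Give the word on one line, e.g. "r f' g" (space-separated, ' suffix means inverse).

  after f': (1 8 4 7 5 2 3 6)
  after g: (1 6 5 3)(4 8 7)
  after f': (2 3 8 5 6)
  after g: (1 5)(3 6)(4 7 8)
  after r': (1 6 5 2 3 7 8)

f' g f' g r'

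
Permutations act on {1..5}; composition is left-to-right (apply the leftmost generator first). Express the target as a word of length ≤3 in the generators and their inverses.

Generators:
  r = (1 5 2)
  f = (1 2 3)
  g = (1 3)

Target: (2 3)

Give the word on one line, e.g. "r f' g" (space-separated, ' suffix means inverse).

  after f: (1 2 3)
  after f: (1 3 2)
  after g: (2 3)

f f g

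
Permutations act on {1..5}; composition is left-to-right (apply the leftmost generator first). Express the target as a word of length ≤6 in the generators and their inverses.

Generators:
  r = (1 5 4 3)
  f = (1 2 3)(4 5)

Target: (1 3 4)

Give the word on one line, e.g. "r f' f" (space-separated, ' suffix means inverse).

  after f': (1 3 2)(4 5)
  after f': (1 2 3)
  after f': (4 5)
  after r': (1 3 4)

f' f' f' r'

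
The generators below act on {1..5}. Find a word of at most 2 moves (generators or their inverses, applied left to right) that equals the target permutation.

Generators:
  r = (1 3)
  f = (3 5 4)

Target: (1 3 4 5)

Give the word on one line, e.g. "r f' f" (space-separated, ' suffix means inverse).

f' r

  after f': (3 4 5)
  after r: (1 3 4 5)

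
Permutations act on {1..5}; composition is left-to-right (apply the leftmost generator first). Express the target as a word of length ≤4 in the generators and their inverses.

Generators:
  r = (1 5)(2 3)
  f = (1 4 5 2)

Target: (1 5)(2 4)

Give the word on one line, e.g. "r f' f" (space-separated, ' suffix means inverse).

  after f': (1 2 5 4)
  after f': (1 5)(2 4)

f' f'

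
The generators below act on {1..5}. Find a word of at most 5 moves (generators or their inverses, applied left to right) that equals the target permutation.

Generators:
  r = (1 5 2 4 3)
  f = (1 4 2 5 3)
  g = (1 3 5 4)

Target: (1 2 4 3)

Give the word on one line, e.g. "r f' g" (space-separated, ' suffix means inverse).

  after f: (1 4 2 5 3)
  after r': (1 2)(4 5)
  after g': (1 2 4 3)

f r' g'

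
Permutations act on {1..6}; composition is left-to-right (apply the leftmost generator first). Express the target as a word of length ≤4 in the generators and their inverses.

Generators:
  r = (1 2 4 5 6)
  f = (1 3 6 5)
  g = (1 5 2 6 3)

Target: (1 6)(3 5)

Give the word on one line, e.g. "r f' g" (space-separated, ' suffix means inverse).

f f

  after f: (1 3 6 5)
  after f: (1 6)(3 5)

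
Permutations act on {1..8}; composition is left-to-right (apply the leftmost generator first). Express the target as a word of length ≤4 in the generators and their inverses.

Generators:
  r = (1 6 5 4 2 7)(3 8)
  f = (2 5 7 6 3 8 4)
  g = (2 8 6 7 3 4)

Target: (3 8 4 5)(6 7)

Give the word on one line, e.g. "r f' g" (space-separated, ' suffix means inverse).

  after g: (2 8 6 7 3 4)
  after f: (2 4 5 7 8 3)
  after g: (3 8 4 5)(6 7)

g f g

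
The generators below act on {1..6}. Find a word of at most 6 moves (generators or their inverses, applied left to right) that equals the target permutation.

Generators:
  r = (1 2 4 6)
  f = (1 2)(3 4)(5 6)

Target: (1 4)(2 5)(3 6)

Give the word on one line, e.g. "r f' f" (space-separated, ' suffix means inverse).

  after f': (1 2)(3 4)(5 6)
  after r: (1 4 3 6 5)
  after f': (1 3 5 2)
  after r': (1 3 5)(2 6 4)
  after f: (1 4)(2 5)(3 6)

f' r f' r' f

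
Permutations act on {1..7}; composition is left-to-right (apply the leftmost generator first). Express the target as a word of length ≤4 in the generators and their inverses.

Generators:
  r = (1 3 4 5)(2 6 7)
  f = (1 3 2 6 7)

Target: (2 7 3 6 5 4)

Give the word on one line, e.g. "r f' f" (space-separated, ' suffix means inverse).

f f r' f

  after f: (1 3 2 6 7)
  after f: (1 2 7 3 6)
  after r': (1 7)(2 6 5 4 3)
  after f: (2 7 3 6 5 4)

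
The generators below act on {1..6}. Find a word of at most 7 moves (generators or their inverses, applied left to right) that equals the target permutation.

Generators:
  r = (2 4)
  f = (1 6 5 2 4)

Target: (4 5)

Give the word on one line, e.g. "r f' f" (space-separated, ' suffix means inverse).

  after r: (2 4)
  after f: (1 6 5 2)
  after r': (1 6 5 4 2)
  after f': (2 4 5)
  after r: (4 5)

r f r' f' r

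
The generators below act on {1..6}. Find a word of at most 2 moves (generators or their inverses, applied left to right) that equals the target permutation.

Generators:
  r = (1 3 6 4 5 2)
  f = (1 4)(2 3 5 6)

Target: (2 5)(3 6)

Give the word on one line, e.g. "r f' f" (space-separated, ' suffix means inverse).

f f

  after f: (1 4)(2 3 5 6)
  after f: (2 5)(3 6)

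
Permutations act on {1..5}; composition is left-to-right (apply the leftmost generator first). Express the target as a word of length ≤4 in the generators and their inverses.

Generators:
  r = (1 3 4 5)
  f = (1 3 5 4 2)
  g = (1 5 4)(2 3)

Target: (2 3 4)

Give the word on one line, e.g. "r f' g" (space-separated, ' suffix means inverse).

f' g' g' f

  after f': (1 2 4 5 3)
  after g': (1 3 4)(2 5)
  after g': (1 2)(3 5)
  after f: (2 3 4)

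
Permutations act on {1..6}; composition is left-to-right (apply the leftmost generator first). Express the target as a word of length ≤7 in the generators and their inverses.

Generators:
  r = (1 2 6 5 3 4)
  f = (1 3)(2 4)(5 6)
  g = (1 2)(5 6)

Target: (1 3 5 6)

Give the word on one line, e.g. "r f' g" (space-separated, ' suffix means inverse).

  after g': (1 2)(5 6)
  after f: (1 4 2 3)
  after g': (1 4)(2 3)(5 6)
  after r: (2 4)(3 6)
  after f': (1 3 5 6)

g' f g' r f'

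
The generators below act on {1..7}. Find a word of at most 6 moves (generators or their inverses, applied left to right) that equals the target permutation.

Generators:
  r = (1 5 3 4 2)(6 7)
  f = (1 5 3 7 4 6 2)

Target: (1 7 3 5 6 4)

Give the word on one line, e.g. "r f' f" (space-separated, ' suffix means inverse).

  after f: (1 5 3 7 4 6 2)
  after r: (1 3 6)(2 5 4 7)
  after f: (1 7)(2 3)(5 6)
  after r: (1 6 3)(2 4)(5 7)
  after r: (1 7 3 5 6 4)

f r f r r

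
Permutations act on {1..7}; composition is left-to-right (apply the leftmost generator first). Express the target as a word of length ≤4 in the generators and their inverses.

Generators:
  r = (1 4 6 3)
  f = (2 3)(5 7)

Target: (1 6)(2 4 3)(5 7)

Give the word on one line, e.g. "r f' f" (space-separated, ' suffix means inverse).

  after f': (2 3)(5 7)
  after r': (1 3 2 6 4)(5 7)
  after r': (1 6)(2 4 3)(5 7)

f' r' r'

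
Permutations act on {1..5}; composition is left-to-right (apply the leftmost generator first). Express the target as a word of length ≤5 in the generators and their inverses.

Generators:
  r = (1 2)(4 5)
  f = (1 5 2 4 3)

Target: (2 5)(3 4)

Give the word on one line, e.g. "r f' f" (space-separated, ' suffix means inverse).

  after r: (1 2)(4 5)
  after f': (1 5 2 3 4)
  after r: (1 4 2 3 5)
  after f: (1 3 2)
  after f: (2 5)(3 4)

r f' r f f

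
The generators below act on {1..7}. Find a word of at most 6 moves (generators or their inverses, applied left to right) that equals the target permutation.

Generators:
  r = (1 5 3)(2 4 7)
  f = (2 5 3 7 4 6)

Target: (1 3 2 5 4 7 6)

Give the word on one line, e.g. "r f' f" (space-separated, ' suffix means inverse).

  after f: (2 5 3 7 4 6)
  after r': (1 3 4 6 7 2)
  after f': (1 5 2)(3 7 6)
  after r: (1 3 2 5 4 7 6)

f r' f' r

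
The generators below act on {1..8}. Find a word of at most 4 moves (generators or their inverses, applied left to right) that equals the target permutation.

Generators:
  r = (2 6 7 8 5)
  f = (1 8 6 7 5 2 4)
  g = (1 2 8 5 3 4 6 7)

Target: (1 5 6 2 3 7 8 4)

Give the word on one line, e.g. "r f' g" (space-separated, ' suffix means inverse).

  after g: (1 2 8 5 3 4 6 7)
  after g: (1 8 3 6)(2 5 4 7)
  after g: (1 5 6 2 3 7 8 4)

g g g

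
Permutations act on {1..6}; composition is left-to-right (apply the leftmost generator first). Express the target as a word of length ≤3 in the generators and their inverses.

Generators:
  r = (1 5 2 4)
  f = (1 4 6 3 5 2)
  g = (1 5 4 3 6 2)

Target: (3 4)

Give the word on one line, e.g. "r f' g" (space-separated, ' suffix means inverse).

g' f' r'

  after g': (1 2 6 3 4 5)
  after f': (1 5 2 4 3)
  after r': (3 4)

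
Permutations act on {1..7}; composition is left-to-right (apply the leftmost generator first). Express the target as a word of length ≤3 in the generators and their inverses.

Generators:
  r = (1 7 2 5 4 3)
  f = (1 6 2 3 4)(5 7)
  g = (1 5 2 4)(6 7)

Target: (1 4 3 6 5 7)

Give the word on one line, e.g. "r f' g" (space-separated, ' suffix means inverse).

r f r

  after r: (1 7 2 5 4 3)
  after f: (1 5)(2 7 3 6)
  after r: (1 4 3 6 5 7)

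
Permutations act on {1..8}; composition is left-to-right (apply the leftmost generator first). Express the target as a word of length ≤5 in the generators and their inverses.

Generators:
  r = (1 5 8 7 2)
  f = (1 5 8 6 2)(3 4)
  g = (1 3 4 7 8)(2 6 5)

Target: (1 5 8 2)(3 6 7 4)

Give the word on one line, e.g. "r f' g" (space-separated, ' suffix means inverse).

g' f' f' r

  after g': (1 8 7 4 3)(2 5 6)
  after f': (1 5 8 7 3 2)
  after f': (3 6 8 7 4)
  after r: (1 5 8 2)(3 6 7 4)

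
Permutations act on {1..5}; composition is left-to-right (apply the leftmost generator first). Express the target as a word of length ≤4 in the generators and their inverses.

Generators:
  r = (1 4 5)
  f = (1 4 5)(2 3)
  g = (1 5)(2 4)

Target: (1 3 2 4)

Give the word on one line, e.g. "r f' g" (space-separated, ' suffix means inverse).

g r' g' f'

  after g: (1 5)(2 4)
  after r': (1 4 2)
  after g': (1 2 5)
  after f': (1 3 2 4)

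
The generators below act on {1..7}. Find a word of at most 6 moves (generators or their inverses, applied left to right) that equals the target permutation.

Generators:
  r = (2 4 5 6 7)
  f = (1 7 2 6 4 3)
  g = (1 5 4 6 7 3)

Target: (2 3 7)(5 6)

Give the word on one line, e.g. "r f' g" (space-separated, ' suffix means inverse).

  after f': (1 3 4 6 2 7)
  after f': (1 4 2)(3 6 7)
  after f': (1 6)(2 3)(4 7)
  after g: (1 7 6 5 4 3 2)
  after f': (2 3 7)(5 6)

f' f' f' g f'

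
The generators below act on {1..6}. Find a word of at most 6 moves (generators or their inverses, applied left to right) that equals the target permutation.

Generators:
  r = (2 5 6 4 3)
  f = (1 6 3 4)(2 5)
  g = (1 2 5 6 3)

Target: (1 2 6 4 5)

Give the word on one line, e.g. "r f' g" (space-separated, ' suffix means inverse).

g' g' r r r

  after g': (1 3 6 5 2)
  after g': (1 6 2 3 5)
  after r: (1 4 3 6 5)
  after r: (1 3 4 2 5)
  after r: (1 2 6 4 5)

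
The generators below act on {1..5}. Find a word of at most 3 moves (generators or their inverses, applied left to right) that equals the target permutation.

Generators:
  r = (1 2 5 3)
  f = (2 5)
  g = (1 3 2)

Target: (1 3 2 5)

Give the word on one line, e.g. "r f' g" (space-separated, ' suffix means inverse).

f r' f

  after f: (2 5)
  after r': (1 3 5)
  after f: (1 3 2 5)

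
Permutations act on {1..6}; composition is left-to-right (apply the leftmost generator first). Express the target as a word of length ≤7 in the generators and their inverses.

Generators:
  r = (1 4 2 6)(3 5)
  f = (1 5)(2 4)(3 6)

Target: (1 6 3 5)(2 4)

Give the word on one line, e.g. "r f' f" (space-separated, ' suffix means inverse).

  after r': (1 6 2 4)(3 5)
  after f': (1 3)(4 5 6)
  after r': (1 5 2 4 3 6)
  after f: (4 6 5)
  after r': (1 6 3 5)(2 4)

r' f' r' f r'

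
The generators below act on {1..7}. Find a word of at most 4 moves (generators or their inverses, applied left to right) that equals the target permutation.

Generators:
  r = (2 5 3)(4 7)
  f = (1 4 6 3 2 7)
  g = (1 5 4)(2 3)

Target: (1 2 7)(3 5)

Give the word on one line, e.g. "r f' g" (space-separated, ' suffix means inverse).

r g r'

  after r: (2 5 3)(4 7)
  after g: (1 5 2 4 7)
  after r': (1 2 7)(3 5)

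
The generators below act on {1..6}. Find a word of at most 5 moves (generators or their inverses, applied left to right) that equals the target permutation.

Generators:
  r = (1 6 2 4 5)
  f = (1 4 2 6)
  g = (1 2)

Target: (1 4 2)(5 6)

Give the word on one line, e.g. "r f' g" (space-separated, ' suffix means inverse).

  after f': (1 6 2 4)
  after r: (1 2 5)(4 6)
  after r: (1 4 2)(5 6)

f' r r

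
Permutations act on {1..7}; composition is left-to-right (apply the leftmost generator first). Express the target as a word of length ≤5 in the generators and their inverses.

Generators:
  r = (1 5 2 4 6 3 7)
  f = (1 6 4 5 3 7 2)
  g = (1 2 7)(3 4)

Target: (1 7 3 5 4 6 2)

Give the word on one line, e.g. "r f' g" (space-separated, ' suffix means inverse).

  after f': (1 2 7 3 5 4 6)
  after g': (3 5)(4 6 7)
  after g': (1 7 3 5 4 6 2)

f' g' g'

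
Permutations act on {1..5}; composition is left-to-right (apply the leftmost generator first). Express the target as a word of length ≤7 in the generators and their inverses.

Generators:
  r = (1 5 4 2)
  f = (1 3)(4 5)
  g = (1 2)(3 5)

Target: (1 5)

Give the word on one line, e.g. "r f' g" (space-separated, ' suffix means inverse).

  after f: (1 3)(4 5)
  after r: (1 3 5 2)
  after g: (1 5)
  after f: (1 4 5 3)
  after f: (1 5)

f r g f f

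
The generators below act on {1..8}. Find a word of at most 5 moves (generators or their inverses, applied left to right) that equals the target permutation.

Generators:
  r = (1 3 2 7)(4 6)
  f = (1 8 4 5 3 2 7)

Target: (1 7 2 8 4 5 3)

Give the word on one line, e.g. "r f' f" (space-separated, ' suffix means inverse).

r r f

  after r: (1 3 2 7)(4 6)
  after r: (1 2)(3 7)
  after f: (1 7 2 8 4 5 3)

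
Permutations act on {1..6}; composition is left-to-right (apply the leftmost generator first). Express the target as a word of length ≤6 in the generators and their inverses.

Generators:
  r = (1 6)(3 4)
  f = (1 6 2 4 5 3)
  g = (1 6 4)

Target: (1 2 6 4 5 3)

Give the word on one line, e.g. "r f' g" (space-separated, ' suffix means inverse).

  after r': (1 6)(3 4)
  after g: (1 4 3)
  after f': (1 2 6)(4 5)
  after r': (1 2)(3 4 5)
  after g: (1 2 6 4 5 3)

r' g f' r' g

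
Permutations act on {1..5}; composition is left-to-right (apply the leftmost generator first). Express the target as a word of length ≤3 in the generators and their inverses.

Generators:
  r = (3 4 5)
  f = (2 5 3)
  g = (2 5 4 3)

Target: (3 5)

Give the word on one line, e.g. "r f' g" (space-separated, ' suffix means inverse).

g f' r'

  after g: (2 5 4 3)
  after f': (4 5)
  after r': (3 5)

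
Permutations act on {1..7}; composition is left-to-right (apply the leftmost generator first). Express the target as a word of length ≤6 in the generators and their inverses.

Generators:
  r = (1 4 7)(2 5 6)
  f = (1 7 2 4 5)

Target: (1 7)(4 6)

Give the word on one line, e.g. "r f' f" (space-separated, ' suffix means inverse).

  after f: (1 7 2 4 5)
  after r': (1 4 2)(5 7 6)
  after r': (2 7 5 4 6)
  after f: (1 7)(4 6)

f r' r' f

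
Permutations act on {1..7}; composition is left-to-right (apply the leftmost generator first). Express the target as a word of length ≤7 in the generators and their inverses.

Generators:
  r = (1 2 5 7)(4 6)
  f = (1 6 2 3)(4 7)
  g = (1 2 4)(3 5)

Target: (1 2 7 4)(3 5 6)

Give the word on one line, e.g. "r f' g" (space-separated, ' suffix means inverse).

  after r': (1 7 5 2)(4 6)
  after g': (1 7 3 5)(2 4 6)
  after f: (1 4 2 7)(3 5 6)
  after g: (2 7)(5 6)
  after g: (1 2 7 4)(3 5 6)

r' g' f g g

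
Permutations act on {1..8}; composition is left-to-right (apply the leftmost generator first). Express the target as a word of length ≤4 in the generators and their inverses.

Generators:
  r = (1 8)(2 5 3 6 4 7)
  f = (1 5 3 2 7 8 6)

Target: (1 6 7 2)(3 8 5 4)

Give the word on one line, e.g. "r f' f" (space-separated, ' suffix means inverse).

  after r': (1 8)(2 7 4 6 3 5)
  after r': (2 4 3)(5 7 6)
  after r': (1 8)(2 6)(3 7)(4 5)
  after f: (1 6 7 2)(3 8 5 4)

r' r' r' f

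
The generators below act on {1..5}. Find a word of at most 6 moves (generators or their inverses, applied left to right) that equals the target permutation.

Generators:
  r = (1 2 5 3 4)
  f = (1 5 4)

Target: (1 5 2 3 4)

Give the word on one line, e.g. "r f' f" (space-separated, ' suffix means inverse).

f r' r' r' f'

  after f: (1 5 4)
  after r': (1 2)(3 5)
  after r': (2 4 3)
  after r': (1 4 5 2 3)
  after f': (1 5 2 3 4)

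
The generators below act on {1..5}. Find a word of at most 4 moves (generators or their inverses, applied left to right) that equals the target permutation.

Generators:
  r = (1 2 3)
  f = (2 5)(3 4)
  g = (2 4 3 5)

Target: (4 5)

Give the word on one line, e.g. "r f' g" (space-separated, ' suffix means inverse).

  after g': (2 5 3 4)
  after f: (4 5)

g' f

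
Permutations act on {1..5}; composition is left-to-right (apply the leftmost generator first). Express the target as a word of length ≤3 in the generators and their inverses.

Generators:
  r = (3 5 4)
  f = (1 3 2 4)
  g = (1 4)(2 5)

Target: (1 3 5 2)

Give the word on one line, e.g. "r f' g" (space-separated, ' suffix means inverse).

  after f: (1 3 2 4)
  after g: (1 3 5 2)

f g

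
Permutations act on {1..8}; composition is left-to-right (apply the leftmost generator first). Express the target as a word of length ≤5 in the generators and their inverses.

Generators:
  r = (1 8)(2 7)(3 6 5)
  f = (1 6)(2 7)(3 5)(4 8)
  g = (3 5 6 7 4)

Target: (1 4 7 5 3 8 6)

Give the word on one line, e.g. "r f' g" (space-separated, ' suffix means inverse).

g' f f r' f

  after g': (3 4 7 6 5)
  after f: (1 6 3 8 4 2 7)
  after f: (3 4 7 6 5)
  after r': (1 8)(2 7 3 4)
  after f: (1 4 7 5 3 8 6)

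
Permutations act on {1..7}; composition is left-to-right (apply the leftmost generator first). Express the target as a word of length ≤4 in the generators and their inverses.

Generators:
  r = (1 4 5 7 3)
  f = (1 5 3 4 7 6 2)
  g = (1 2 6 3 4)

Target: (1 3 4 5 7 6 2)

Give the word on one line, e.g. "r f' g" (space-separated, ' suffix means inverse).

  after r: (1 4 5 7 3)
  after g': (1 3 4 5 7 6 2)

r g'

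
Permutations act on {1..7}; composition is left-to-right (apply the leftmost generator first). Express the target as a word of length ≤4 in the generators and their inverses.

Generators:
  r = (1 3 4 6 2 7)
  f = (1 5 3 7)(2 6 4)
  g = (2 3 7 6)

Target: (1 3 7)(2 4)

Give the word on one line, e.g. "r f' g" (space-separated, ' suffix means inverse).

  after g': (2 6 7 3)
  after r': (1 7)(2 4 3 6)
  after g': (1 3 7)(2 4)

g' r' g'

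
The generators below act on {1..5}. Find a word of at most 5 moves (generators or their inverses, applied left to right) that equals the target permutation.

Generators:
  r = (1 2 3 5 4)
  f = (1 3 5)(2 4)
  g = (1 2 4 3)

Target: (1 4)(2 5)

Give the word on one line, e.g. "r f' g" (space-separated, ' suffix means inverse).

g' f r

  after g': (1 3 4 2)
  after f: (1 5)(2 3)
  after r: (1 4)(2 5)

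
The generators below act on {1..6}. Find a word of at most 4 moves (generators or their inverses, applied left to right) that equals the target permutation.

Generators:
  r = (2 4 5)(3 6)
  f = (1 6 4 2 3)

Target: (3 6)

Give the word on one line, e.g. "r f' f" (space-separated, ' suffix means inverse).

r r r

  after r: (2 4 5)(3 6)
  after r: (2 5 4)
  after r: (3 6)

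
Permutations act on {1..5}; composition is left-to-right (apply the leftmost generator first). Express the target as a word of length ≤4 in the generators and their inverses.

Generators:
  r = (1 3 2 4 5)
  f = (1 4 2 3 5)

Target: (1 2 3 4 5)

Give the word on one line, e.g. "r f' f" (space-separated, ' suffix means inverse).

r r f r

  after r: (1 3 2 4 5)
  after r: (1 2 5 3 4)
  after f: (1 3 2)
  after r: (1 2 3 4 5)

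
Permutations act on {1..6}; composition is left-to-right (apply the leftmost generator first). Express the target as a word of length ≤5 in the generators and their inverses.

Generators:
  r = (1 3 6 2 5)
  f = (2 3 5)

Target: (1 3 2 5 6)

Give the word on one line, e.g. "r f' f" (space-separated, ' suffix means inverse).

  after r': (1 5 2 6 3)
  after r': (1 2 3 5 6)
  after f: (1 3 2 5 6)

r' r' f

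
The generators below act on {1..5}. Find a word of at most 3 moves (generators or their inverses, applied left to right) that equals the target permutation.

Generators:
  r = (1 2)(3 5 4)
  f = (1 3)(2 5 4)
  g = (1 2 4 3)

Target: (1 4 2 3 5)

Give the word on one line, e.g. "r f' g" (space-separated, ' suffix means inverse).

  after r': (1 2)(3 4 5)
  after f': (1 4 2 3 5)

r' f'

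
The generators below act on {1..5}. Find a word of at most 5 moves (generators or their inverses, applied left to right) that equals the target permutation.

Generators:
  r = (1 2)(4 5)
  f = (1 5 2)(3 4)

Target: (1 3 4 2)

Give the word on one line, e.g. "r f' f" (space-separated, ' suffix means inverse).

f' f' r f

  after f': (1 2 5)(3 4)
  after f': (1 5 2)
  after r: (1 4 5)
  after f: (1 3 4 2)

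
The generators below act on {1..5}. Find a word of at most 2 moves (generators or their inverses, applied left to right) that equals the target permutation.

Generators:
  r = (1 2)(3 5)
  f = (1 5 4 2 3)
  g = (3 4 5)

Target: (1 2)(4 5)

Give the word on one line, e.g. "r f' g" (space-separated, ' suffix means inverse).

r g

  after r: (1 2)(3 5)
  after g: (1 2)(4 5)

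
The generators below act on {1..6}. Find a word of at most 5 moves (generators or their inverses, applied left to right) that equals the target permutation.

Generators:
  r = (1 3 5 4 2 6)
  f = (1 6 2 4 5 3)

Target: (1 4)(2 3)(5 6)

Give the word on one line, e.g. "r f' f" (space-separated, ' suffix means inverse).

r r r

  after r: (1 3 5 4 2 6)
  after r: (1 5 2)(3 4 6)
  after r: (1 4)(2 3)(5 6)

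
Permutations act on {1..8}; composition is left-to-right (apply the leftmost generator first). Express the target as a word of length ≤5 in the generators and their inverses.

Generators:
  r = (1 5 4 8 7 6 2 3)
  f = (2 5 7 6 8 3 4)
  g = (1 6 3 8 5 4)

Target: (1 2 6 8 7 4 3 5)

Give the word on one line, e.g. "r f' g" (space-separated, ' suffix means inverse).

  after f: (2 5 7 6 8 3 4)
  after f: (2 7 8 4 5 6 3)
  after g': (1 4 8 5)(2 7 3)
  after f: (1 2 6 8 7 4 3 5)

f f g' f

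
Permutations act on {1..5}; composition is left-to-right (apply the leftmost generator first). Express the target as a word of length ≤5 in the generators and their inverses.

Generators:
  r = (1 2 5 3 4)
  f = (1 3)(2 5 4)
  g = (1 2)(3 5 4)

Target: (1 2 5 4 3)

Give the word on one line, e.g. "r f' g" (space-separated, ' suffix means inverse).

f' g r'

  after f': (1 3)(2 4 5)
  after g: (1 5)(2 3)
  after r': (1 2 5 4 3)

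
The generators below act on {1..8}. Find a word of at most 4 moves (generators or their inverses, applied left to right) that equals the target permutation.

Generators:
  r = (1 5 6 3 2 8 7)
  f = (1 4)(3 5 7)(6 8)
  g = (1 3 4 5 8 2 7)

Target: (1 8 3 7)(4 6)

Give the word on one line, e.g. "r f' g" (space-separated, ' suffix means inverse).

f' g' r' f'

  after f': (1 4)(3 7 5)(6 8)
  after g': (1 3 2 8 6 5)(4 7)
  after r': (1 6)(4 8 5 7)
  after f': (1 8 3 7)(4 6)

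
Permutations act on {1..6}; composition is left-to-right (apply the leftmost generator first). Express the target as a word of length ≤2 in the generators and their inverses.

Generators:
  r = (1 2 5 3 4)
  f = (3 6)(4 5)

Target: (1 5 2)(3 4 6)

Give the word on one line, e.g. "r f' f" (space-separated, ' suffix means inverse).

  after r': (1 4 3 5 2)
  after f': (1 5 2)(3 4 6)

r' f'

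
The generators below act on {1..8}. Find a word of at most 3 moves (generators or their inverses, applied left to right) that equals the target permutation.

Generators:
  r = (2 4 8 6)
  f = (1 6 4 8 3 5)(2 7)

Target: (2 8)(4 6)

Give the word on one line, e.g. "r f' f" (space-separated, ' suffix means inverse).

  after r': (2 6 8 4)
  after r': (2 8)(4 6)

r' r'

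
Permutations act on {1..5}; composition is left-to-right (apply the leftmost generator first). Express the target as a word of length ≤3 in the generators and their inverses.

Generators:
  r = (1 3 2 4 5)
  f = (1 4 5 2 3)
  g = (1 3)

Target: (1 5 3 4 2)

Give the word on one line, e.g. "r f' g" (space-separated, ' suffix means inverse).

f f

  after f: (1 4 5 2 3)
  after f: (1 5 3 4 2)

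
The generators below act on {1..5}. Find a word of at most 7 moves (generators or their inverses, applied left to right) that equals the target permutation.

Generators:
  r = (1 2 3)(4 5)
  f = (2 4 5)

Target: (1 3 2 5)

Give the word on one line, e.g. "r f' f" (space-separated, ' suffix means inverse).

f r' f f f

  after f: (2 4 5)
  after r': (1 3 2 5)
  after f: (1 3 4 5)
  after f: (1 3 5)(2 4)
  after f: (1 3 2 5)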